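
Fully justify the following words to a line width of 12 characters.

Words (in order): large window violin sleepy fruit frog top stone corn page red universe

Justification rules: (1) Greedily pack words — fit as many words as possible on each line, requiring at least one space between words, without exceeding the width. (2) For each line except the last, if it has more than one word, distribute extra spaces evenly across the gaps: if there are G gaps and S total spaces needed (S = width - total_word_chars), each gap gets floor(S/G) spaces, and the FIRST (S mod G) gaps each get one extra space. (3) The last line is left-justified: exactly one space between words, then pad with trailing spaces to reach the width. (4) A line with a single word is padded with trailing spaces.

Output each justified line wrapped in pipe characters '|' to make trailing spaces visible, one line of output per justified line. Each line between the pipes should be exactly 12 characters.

Line 1: ['large', 'window'] (min_width=12, slack=0)
Line 2: ['violin'] (min_width=6, slack=6)
Line 3: ['sleepy', 'fruit'] (min_width=12, slack=0)
Line 4: ['frog', 'top'] (min_width=8, slack=4)
Line 5: ['stone', 'corn'] (min_width=10, slack=2)
Line 6: ['page', 'red'] (min_width=8, slack=4)
Line 7: ['universe'] (min_width=8, slack=4)

Answer: |large window|
|violin      |
|sleepy fruit|
|frog     top|
|stone   corn|
|page     red|
|universe    |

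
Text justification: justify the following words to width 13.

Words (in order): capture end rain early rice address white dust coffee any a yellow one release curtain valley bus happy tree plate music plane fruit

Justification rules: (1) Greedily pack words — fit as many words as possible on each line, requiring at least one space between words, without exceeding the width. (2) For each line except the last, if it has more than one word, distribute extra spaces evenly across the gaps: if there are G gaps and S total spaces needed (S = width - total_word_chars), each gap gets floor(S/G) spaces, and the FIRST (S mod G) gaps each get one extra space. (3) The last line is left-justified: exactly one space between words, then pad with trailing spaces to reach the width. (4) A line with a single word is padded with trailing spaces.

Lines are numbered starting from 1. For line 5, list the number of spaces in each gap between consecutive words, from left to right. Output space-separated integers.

Answer: 2 1

Derivation:
Line 1: ['capture', 'end'] (min_width=11, slack=2)
Line 2: ['rain', 'early'] (min_width=10, slack=3)
Line 3: ['rice', 'address'] (min_width=12, slack=1)
Line 4: ['white', 'dust'] (min_width=10, slack=3)
Line 5: ['coffee', 'any', 'a'] (min_width=12, slack=1)
Line 6: ['yellow', 'one'] (min_width=10, slack=3)
Line 7: ['release'] (min_width=7, slack=6)
Line 8: ['curtain'] (min_width=7, slack=6)
Line 9: ['valley', 'bus'] (min_width=10, slack=3)
Line 10: ['happy', 'tree'] (min_width=10, slack=3)
Line 11: ['plate', 'music'] (min_width=11, slack=2)
Line 12: ['plane', 'fruit'] (min_width=11, slack=2)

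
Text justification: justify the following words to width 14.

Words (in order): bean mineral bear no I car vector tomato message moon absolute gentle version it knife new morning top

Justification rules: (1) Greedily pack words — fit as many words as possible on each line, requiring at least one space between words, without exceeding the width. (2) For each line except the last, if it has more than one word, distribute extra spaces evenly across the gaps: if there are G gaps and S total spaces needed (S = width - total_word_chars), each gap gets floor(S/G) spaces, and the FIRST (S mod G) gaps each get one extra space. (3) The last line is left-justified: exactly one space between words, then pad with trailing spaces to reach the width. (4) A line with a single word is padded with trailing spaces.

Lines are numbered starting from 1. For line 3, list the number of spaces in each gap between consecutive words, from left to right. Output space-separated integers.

Answer: 2

Derivation:
Line 1: ['bean', 'mineral'] (min_width=12, slack=2)
Line 2: ['bear', 'no', 'I', 'car'] (min_width=13, slack=1)
Line 3: ['vector', 'tomato'] (min_width=13, slack=1)
Line 4: ['message', 'moon'] (min_width=12, slack=2)
Line 5: ['absolute'] (min_width=8, slack=6)
Line 6: ['gentle', 'version'] (min_width=14, slack=0)
Line 7: ['it', 'knife', 'new'] (min_width=12, slack=2)
Line 8: ['morning', 'top'] (min_width=11, slack=3)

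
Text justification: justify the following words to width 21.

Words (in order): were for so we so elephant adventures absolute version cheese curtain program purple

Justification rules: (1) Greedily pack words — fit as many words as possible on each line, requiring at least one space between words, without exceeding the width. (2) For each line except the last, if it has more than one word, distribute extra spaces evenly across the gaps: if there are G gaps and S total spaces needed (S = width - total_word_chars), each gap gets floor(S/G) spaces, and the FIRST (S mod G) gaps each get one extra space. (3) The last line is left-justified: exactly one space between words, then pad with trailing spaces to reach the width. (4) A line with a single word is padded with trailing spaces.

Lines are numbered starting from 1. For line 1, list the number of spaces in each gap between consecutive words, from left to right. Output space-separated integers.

Line 1: ['were', 'for', 'so', 'we', 'so'] (min_width=17, slack=4)
Line 2: ['elephant', 'adventures'] (min_width=19, slack=2)
Line 3: ['absolute', 'version'] (min_width=16, slack=5)
Line 4: ['cheese', 'curtain'] (min_width=14, slack=7)
Line 5: ['program', 'purple'] (min_width=14, slack=7)

Answer: 2 2 2 2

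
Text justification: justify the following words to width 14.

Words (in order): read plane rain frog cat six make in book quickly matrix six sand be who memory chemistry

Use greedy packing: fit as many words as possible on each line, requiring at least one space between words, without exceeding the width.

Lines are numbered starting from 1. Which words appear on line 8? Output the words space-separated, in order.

Answer: chemistry

Derivation:
Line 1: ['read', 'plane'] (min_width=10, slack=4)
Line 2: ['rain', 'frog', 'cat'] (min_width=13, slack=1)
Line 3: ['six', 'make', 'in'] (min_width=11, slack=3)
Line 4: ['book', 'quickly'] (min_width=12, slack=2)
Line 5: ['matrix', 'six'] (min_width=10, slack=4)
Line 6: ['sand', 'be', 'who'] (min_width=11, slack=3)
Line 7: ['memory'] (min_width=6, slack=8)
Line 8: ['chemistry'] (min_width=9, slack=5)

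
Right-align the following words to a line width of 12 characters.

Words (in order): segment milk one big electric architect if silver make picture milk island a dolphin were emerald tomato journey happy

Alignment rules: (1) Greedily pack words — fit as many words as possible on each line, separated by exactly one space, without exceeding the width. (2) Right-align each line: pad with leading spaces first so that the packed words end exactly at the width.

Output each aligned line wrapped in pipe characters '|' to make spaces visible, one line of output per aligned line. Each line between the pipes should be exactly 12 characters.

Answer: |segment milk|
|     one big|
|    electric|
|architect if|
| silver make|
|picture milk|
|    island a|
|dolphin were|
|     emerald|
|      tomato|
|     journey|
|       happy|

Derivation:
Line 1: ['segment', 'milk'] (min_width=12, slack=0)
Line 2: ['one', 'big'] (min_width=7, slack=5)
Line 3: ['electric'] (min_width=8, slack=4)
Line 4: ['architect', 'if'] (min_width=12, slack=0)
Line 5: ['silver', 'make'] (min_width=11, slack=1)
Line 6: ['picture', 'milk'] (min_width=12, slack=0)
Line 7: ['island', 'a'] (min_width=8, slack=4)
Line 8: ['dolphin', 'were'] (min_width=12, slack=0)
Line 9: ['emerald'] (min_width=7, slack=5)
Line 10: ['tomato'] (min_width=6, slack=6)
Line 11: ['journey'] (min_width=7, slack=5)
Line 12: ['happy'] (min_width=5, slack=7)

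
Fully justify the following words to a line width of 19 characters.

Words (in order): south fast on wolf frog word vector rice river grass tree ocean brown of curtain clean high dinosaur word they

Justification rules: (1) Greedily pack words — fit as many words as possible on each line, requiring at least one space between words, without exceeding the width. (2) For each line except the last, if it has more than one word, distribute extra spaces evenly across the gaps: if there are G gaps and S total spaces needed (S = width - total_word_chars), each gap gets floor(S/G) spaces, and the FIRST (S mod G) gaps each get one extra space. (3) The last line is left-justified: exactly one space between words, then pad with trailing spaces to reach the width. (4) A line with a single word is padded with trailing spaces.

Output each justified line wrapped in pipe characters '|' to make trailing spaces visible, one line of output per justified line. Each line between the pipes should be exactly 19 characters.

Answer: |south  fast on wolf|
|frog   word  vector|
|rice   river  grass|
|tree ocean brown of|
|curtain  clean high|
|dinosaur word they |

Derivation:
Line 1: ['south', 'fast', 'on', 'wolf'] (min_width=18, slack=1)
Line 2: ['frog', 'word', 'vector'] (min_width=16, slack=3)
Line 3: ['rice', 'river', 'grass'] (min_width=16, slack=3)
Line 4: ['tree', 'ocean', 'brown', 'of'] (min_width=19, slack=0)
Line 5: ['curtain', 'clean', 'high'] (min_width=18, slack=1)
Line 6: ['dinosaur', 'word', 'they'] (min_width=18, slack=1)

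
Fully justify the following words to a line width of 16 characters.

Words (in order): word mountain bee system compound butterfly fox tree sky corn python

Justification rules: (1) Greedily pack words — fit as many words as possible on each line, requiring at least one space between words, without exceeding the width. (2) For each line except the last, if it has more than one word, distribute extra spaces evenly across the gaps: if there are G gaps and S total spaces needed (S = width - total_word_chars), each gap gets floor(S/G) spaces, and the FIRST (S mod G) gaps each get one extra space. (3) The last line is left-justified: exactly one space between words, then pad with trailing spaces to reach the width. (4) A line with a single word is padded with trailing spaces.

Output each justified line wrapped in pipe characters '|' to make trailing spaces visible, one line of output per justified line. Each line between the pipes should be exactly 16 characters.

Answer: |word    mountain|
|bee       system|
|compound        |
|butterfly    fox|
|tree   sky  corn|
|python          |

Derivation:
Line 1: ['word', 'mountain'] (min_width=13, slack=3)
Line 2: ['bee', 'system'] (min_width=10, slack=6)
Line 3: ['compound'] (min_width=8, slack=8)
Line 4: ['butterfly', 'fox'] (min_width=13, slack=3)
Line 5: ['tree', 'sky', 'corn'] (min_width=13, slack=3)
Line 6: ['python'] (min_width=6, slack=10)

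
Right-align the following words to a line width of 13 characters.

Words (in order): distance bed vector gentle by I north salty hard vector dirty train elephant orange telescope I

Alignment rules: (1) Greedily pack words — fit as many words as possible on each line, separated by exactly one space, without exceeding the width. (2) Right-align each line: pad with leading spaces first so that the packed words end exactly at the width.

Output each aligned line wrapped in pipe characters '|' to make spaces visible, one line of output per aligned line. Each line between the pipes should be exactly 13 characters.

Line 1: ['distance', 'bed'] (min_width=12, slack=1)
Line 2: ['vector', 'gentle'] (min_width=13, slack=0)
Line 3: ['by', 'I', 'north'] (min_width=10, slack=3)
Line 4: ['salty', 'hard'] (min_width=10, slack=3)
Line 5: ['vector', 'dirty'] (min_width=12, slack=1)
Line 6: ['train'] (min_width=5, slack=8)
Line 7: ['elephant'] (min_width=8, slack=5)
Line 8: ['orange'] (min_width=6, slack=7)
Line 9: ['telescope', 'I'] (min_width=11, slack=2)

Answer: | distance bed|
|vector gentle|
|   by I north|
|   salty hard|
| vector dirty|
|        train|
|     elephant|
|       orange|
|  telescope I|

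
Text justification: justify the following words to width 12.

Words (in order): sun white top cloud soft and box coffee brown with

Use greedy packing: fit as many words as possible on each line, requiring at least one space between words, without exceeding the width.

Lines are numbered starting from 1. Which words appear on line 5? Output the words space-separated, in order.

Line 1: ['sun', 'white'] (min_width=9, slack=3)
Line 2: ['top', 'cloud'] (min_width=9, slack=3)
Line 3: ['soft', 'and', 'box'] (min_width=12, slack=0)
Line 4: ['coffee', 'brown'] (min_width=12, slack=0)
Line 5: ['with'] (min_width=4, slack=8)

Answer: with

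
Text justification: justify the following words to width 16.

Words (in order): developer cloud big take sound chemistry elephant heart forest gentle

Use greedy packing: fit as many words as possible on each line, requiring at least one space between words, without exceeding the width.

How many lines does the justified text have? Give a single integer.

Line 1: ['developer', 'cloud'] (min_width=15, slack=1)
Line 2: ['big', 'take', 'sound'] (min_width=14, slack=2)
Line 3: ['chemistry'] (min_width=9, slack=7)
Line 4: ['elephant', 'heart'] (min_width=14, slack=2)
Line 5: ['forest', 'gentle'] (min_width=13, slack=3)
Total lines: 5

Answer: 5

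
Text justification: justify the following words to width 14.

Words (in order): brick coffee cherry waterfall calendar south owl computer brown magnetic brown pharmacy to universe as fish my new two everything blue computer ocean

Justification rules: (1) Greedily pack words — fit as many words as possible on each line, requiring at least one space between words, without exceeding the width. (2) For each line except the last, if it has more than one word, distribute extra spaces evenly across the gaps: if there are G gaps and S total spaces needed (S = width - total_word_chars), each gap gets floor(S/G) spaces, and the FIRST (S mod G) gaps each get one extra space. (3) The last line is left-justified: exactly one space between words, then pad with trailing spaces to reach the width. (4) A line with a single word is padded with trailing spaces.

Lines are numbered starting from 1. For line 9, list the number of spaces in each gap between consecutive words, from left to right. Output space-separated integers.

Answer: 3 2

Derivation:
Line 1: ['brick', 'coffee'] (min_width=12, slack=2)
Line 2: ['cherry'] (min_width=6, slack=8)
Line 3: ['waterfall'] (min_width=9, slack=5)
Line 4: ['calendar', 'south'] (min_width=14, slack=0)
Line 5: ['owl', 'computer'] (min_width=12, slack=2)
Line 6: ['brown', 'magnetic'] (min_width=14, slack=0)
Line 7: ['brown', 'pharmacy'] (min_width=14, slack=0)
Line 8: ['to', 'universe', 'as'] (min_width=14, slack=0)
Line 9: ['fish', 'my', 'new'] (min_width=11, slack=3)
Line 10: ['two', 'everything'] (min_width=14, slack=0)
Line 11: ['blue', 'computer'] (min_width=13, slack=1)
Line 12: ['ocean'] (min_width=5, slack=9)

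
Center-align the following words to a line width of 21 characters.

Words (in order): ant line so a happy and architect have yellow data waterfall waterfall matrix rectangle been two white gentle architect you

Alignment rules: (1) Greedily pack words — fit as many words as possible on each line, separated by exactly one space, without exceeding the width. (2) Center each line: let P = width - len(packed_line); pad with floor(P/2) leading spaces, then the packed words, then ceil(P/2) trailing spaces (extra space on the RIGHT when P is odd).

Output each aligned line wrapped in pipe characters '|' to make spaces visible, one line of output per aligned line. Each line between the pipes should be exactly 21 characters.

Answer: | ant line so a happy |
| and architect have  |
|yellow data waterfall|
|  waterfall matrix   |
| rectangle been two  |
|    white gentle     |
|    architect you    |

Derivation:
Line 1: ['ant', 'line', 'so', 'a', 'happy'] (min_width=19, slack=2)
Line 2: ['and', 'architect', 'have'] (min_width=18, slack=3)
Line 3: ['yellow', 'data', 'waterfall'] (min_width=21, slack=0)
Line 4: ['waterfall', 'matrix'] (min_width=16, slack=5)
Line 5: ['rectangle', 'been', 'two'] (min_width=18, slack=3)
Line 6: ['white', 'gentle'] (min_width=12, slack=9)
Line 7: ['architect', 'you'] (min_width=13, slack=8)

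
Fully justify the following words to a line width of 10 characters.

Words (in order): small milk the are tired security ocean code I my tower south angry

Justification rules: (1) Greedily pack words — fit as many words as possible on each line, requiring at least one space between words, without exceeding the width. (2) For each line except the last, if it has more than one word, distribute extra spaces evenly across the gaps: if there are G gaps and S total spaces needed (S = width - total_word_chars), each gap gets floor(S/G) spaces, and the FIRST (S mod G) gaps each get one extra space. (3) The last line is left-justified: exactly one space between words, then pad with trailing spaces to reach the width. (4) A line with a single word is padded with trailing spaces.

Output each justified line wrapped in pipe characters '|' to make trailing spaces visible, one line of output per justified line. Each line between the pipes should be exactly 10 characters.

Line 1: ['small', 'milk'] (min_width=10, slack=0)
Line 2: ['the', 'are'] (min_width=7, slack=3)
Line 3: ['tired'] (min_width=5, slack=5)
Line 4: ['security'] (min_width=8, slack=2)
Line 5: ['ocean', 'code'] (min_width=10, slack=0)
Line 6: ['I', 'my', 'tower'] (min_width=10, slack=0)
Line 7: ['south'] (min_width=5, slack=5)
Line 8: ['angry'] (min_width=5, slack=5)

Answer: |small milk|
|the    are|
|tired     |
|security  |
|ocean code|
|I my tower|
|south     |
|angry     |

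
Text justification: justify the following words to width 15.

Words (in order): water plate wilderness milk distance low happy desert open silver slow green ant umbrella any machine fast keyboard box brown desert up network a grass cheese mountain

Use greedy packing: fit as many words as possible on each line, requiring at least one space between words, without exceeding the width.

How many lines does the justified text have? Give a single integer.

Answer: 12

Derivation:
Line 1: ['water', 'plate'] (min_width=11, slack=4)
Line 2: ['wilderness', 'milk'] (min_width=15, slack=0)
Line 3: ['distance', 'low'] (min_width=12, slack=3)
Line 4: ['happy', 'desert'] (min_width=12, slack=3)
Line 5: ['open', 'silver'] (min_width=11, slack=4)
Line 6: ['slow', 'green', 'ant'] (min_width=14, slack=1)
Line 7: ['umbrella', 'any'] (min_width=12, slack=3)
Line 8: ['machine', 'fast'] (min_width=12, slack=3)
Line 9: ['keyboard', 'box'] (min_width=12, slack=3)
Line 10: ['brown', 'desert', 'up'] (min_width=15, slack=0)
Line 11: ['network', 'a', 'grass'] (min_width=15, slack=0)
Line 12: ['cheese', 'mountain'] (min_width=15, slack=0)
Total lines: 12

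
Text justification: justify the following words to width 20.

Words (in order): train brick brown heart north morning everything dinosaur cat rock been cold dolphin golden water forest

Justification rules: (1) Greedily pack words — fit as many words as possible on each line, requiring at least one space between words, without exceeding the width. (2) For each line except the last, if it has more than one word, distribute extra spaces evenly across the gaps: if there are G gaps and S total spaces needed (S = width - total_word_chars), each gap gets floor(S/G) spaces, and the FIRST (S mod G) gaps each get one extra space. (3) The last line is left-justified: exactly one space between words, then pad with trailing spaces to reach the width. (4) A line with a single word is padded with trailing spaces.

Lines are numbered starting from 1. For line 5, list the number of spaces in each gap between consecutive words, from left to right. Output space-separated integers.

Answer: 1 1

Derivation:
Line 1: ['train', 'brick', 'brown'] (min_width=17, slack=3)
Line 2: ['heart', 'north', 'morning'] (min_width=19, slack=1)
Line 3: ['everything', 'dinosaur'] (min_width=19, slack=1)
Line 4: ['cat', 'rock', 'been', 'cold'] (min_width=18, slack=2)
Line 5: ['dolphin', 'golden', 'water'] (min_width=20, slack=0)
Line 6: ['forest'] (min_width=6, slack=14)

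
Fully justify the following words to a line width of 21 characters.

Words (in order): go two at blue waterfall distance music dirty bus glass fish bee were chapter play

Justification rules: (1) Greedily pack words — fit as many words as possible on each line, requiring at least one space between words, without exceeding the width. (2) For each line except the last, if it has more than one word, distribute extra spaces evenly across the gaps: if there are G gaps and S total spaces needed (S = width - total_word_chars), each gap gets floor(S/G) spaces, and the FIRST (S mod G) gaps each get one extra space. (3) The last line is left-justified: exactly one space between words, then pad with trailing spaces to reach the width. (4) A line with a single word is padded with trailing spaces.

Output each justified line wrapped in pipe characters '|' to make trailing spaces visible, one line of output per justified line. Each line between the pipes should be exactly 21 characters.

Answer: |go    two   at   blue|
|waterfall    distance|
|music dirty bus glass|
|fish bee were chapter|
|play                 |

Derivation:
Line 1: ['go', 'two', 'at', 'blue'] (min_width=14, slack=7)
Line 2: ['waterfall', 'distance'] (min_width=18, slack=3)
Line 3: ['music', 'dirty', 'bus', 'glass'] (min_width=21, slack=0)
Line 4: ['fish', 'bee', 'were', 'chapter'] (min_width=21, slack=0)
Line 5: ['play'] (min_width=4, slack=17)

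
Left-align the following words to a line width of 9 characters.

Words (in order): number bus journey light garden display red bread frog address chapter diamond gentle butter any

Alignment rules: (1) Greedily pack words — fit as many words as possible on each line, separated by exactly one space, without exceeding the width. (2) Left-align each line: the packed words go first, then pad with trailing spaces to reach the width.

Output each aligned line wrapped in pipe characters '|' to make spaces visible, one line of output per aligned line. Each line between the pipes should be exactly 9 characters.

Answer: |number   |
|bus      |
|journey  |
|light    |
|garden   |
|display  |
|red bread|
|frog     |
|address  |
|chapter  |
|diamond  |
|gentle   |
|butter   |
|any      |

Derivation:
Line 1: ['number'] (min_width=6, slack=3)
Line 2: ['bus'] (min_width=3, slack=6)
Line 3: ['journey'] (min_width=7, slack=2)
Line 4: ['light'] (min_width=5, slack=4)
Line 5: ['garden'] (min_width=6, slack=3)
Line 6: ['display'] (min_width=7, slack=2)
Line 7: ['red', 'bread'] (min_width=9, slack=0)
Line 8: ['frog'] (min_width=4, slack=5)
Line 9: ['address'] (min_width=7, slack=2)
Line 10: ['chapter'] (min_width=7, slack=2)
Line 11: ['diamond'] (min_width=7, slack=2)
Line 12: ['gentle'] (min_width=6, slack=3)
Line 13: ['butter'] (min_width=6, slack=3)
Line 14: ['any'] (min_width=3, slack=6)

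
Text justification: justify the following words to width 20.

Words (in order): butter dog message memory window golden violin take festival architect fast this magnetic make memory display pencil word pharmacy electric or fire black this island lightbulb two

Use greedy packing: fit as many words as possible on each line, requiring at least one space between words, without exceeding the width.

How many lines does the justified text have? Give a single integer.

Line 1: ['butter', 'dog', 'message'] (min_width=18, slack=2)
Line 2: ['memory', 'window', 'golden'] (min_width=20, slack=0)
Line 3: ['violin', 'take', 'festival'] (min_width=20, slack=0)
Line 4: ['architect', 'fast', 'this'] (min_width=19, slack=1)
Line 5: ['magnetic', 'make', 'memory'] (min_width=20, slack=0)
Line 6: ['display', 'pencil', 'word'] (min_width=19, slack=1)
Line 7: ['pharmacy', 'electric', 'or'] (min_width=20, slack=0)
Line 8: ['fire', 'black', 'this'] (min_width=15, slack=5)
Line 9: ['island', 'lightbulb', 'two'] (min_width=20, slack=0)
Total lines: 9

Answer: 9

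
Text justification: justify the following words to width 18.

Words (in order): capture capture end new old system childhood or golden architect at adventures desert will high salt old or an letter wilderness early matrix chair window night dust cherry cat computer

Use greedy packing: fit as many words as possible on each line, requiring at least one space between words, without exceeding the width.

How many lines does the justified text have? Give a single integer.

Answer: 12

Derivation:
Line 1: ['capture', 'capture'] (min_width=15, slack=3)
Line 2: ['end', 'new', 'old', 'system'] (min_width=18, slack=0)
Line 3: ['childhood', 'or'] (min_width=12, slack=6)
Line 4: ['golden', 'architect'] (min_width=16, slack=2)
Line 5: ['at', 'adventures'] (min_width=13, slack=5)
Line 6: ['desert', 'will', 'high'] (min_width=16, slack=2)
Line 7: ['salt', 'old', 'or', 'an'] (min_width=14, slack=4)
Line 8: ['letter', 'wilderness'] (min_width=17, slack=1)
Line 9: ['early', 'matrix', 'chair'] (min_width=18, slack=0)
Line 10: ['window', 'night', 'dust'] (min_width=17, slack=1)
Line 11: ['cherry', 'cat'] (min_width=10, slack=8)
Line 12: ['computer'] (min_width=8, slack=10)
Total lines: 12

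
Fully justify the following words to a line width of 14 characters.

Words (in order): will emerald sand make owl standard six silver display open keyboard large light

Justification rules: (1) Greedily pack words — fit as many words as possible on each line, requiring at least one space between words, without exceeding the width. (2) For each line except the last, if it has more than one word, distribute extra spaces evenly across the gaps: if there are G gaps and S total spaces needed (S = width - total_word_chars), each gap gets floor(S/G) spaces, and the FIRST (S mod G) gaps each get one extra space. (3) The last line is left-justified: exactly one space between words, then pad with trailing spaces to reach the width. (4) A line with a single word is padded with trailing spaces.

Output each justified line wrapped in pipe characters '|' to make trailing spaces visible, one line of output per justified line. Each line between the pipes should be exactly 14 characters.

Line 1: ['will', 'emerald'] (min_width=12, slack=2)
Line 2: ['sand', 'make', 'owl'] (min_width=13, slack=1)
Line 3: ['standard', 'six'] (min_width=12, slack=2)
Line 4: ['silver', 'display'] (min_width=14, slack=0)
Line 5: ['open', 'keyboard'] (min_width=13, slack=1)
Line 6: ['large', 'light'] (min_width=11, slack=3)

Answer: |will   emerald|
|sand  make owl|
|standard   six|
|silver display|
|open  keyboard|
|large light   |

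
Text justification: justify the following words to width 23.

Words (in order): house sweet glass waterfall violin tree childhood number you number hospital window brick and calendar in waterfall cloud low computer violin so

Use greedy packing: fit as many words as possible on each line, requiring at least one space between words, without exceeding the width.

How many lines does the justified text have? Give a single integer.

Answer: 7

Derivation:
Line 1: ['house', 'sweet', 'glass'] (min_width=17, slack=6)
Line 2: ['waterfall', 'violin', 'tree'] (min_width=21, slack=2)
Line 3: ['childhood', 'number', 'you'] (min_width=20, slack=3)
Line 4: ['number', 'hospital', 'window'] (min_width=22, slack=1)
Line 5: ['brick', 'and', 'calendar', 'in'] (min_width=21, slack=2)
Line 6: ['waterfall', 'cloud', 'low'] (min_width=19, slack=4)
Line 7: ['computer', 'violin', 'so'] (min_width=18, slack=5)
Total lines: 7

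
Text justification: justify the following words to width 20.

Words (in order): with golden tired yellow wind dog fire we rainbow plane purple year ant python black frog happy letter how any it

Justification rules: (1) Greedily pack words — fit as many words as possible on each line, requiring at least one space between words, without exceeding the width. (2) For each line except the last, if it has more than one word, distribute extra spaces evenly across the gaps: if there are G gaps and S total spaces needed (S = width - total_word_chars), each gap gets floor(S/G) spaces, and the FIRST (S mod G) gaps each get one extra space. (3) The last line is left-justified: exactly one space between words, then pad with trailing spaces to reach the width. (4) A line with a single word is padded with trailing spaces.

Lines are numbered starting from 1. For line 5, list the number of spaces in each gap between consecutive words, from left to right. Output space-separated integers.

Answer: 3 2

Derivation:
Line 1: ['with', 'golden', 'tired'] (min_width=17, slack=3)
Line 2: ['yellow', 'wind', 'dog', 'fire'] (min_width=20, slack=0)
Line 3: ['we', 'rainbow', 'plane'] (min_width=16, slack=4)
Line 4: ['purple', 'year', 'ant'] (min_width=15, slack=5)
Line 5: ['python', 'black', 'frog'] (min_width=17, slack=3)
Line 6: ['happy', 'letter', 'how', 'any'] (min_width=20, slack=0)
Line 7: ['it'] (min_width=2, slack=18)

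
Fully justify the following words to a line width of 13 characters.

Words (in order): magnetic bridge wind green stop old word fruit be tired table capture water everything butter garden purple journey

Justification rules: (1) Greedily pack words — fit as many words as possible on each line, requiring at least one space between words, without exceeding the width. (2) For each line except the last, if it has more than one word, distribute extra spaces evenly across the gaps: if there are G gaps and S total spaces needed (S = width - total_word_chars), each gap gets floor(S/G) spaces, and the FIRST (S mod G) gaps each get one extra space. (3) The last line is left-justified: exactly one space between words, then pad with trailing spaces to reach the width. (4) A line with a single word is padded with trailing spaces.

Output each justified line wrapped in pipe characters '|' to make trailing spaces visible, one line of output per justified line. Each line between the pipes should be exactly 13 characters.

Line 1: ['magnetic'] (min_width=8, slack=5)
Line 2: ['bridge', 'wind'] (min_width=11, slack=2)
Line 3: ['green', 'stop'] (min_width=10, slack=3)
Line 4: ['old', 'word'] (min_width=8, slack=5)
Line 5: ['fruit', 'be'] (min_width=8, slack=5)
Line 6: ['tired', 'table'] (min_width=11, slack=2)
Line 7: ['capture', 'water'] (min_width=13, slack=0)
Line 8: ['everything'] (min_width=10, slack=3)
Line 9: ['butter', 'garden'] (min_width=13, slack=0)
Line 10: ['purple'] (min_width=6, slack=7)
Line 11: ['journey'] (min_width=7, slack=6)

Answer: |magnetic     |
|bridge   wind|
|green    stop|
|old      word|
|fruit      be|
|tired   table|
|capture water|
|everything   |
|butter garden|
|purple       |
|journey      |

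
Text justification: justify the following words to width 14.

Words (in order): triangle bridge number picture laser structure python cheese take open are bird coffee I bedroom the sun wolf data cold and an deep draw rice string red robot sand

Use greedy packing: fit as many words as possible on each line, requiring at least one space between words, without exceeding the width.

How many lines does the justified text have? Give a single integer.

Line 1: ['triangle'] (min_width=8, slack=6)
Line 2: ['bridge', 'number'] (min_width=13, slack=1)
Line 3: ['picture', 'laser'] (min_width=13, slack=1)
Line 4: ['structure'] (min_width=9, slack=5)
Line 5: ['python', 'cheese'] (min_width=13, slack=1)
Line 6: ['take', 'open', 'are'] (min_width=13, slack=1)
Line 7: ['bird', 'coffee', 'I'] (min_width=13, slack=1)
Line 8: ['bedroom', 'the'] (min_width=11, slack=3)
Line 9: ['sun', 'wolf', 'data'] (min_width=13, slack=1)
Line 10: ['cold', 'and', 'an'] (min_width=11, slack=3)
Line 11: ['deep', 'draw', 'rice'] (min_width=14, slack=0)
Line 12: ['string', 'red'] (min_width=10, slack=4)
Line 13: ['robot', 'sand'] (min_width=10, slack=4)
Total lines: 13

Answer: 13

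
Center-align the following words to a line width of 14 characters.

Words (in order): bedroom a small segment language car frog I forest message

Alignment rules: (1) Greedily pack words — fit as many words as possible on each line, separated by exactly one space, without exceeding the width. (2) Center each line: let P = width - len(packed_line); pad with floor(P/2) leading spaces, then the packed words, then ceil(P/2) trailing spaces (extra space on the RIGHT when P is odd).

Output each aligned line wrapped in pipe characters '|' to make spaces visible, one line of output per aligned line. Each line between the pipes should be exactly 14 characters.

Line 1: ['bedroom', 'a'] (min_width=9, slack=5)
Line 2: ['small', 'segment'] (min_width=13, slack=1)
Line 3: ['language', 'car'] (min_width=12, slack=2)
Line 4: ['frog', 'I', 'forest'] (min_width=13, slack=1)
Line 5: ['message'] (min_width=7, slack=7)

Answer: |  bedroom a   |
|small segment |
| language car |
|frog I forest |
|   message    |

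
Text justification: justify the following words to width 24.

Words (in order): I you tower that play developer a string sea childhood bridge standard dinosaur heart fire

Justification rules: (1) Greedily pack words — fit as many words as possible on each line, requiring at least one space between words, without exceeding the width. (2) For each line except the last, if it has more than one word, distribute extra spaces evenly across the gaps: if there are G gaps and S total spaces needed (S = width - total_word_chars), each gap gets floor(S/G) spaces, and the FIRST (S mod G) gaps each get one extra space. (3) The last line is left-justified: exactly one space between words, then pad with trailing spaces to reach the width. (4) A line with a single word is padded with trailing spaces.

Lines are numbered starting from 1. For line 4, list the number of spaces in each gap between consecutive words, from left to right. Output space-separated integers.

Line 1: ['I', 'you', 'tower', 'that', 'play'] (min_width=21, slack=3)
Line 2: ['developer', 'a', 'string', 'sea'] (min_width=22, slack=2)
Line 3: ['childhood', 'bridge'] (min_width=16, slack=8)
Line 4: ['standard', 'dinosaur', 'heart'] (min_width=23, slack=1)
Line 5: ['fire'] (min_width=4, slack=20)

Answer: 2 1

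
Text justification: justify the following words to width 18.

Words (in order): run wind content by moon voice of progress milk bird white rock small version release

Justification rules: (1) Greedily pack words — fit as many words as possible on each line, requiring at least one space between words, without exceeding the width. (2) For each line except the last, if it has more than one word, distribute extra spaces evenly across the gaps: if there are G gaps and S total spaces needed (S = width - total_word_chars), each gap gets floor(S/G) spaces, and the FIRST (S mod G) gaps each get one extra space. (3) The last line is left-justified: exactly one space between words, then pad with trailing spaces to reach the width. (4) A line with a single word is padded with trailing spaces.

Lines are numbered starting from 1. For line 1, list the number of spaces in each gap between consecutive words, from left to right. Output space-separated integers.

Line 1: ['run', 'wind', 'content'] (min_width=16, slack=2)
Line 2: ['by', 'moon', 'voice', 'of'] (min_width=16, slack=2)
Line 3: ['progress', 'milk', 'bird'] (min_width=18, slack=0)
Line 4: ['white', 'rock', 'small'] (min_width=16, slack=2)
Line 5: ['version', 'release'] (min_width=15, slack=3)

Answer: 2 2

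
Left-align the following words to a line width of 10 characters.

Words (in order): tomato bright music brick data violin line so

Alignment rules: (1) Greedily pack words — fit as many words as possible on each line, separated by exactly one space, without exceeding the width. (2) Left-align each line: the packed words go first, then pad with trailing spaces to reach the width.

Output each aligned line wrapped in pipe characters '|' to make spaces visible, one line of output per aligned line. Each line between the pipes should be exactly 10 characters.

Answer: |tomato    |
|bright    |
|music     |
|brick data|
|violin    |
|line so   |

Derivation:
Line 1: ['tomato'] (min_width=6, slack=4)
Line 2: ['bright'] (min_width=6, slack=4)
Line 3: ['music'] (min_width=5, slack=5)
Line 4: ['brick', 'data'] (min_width=10, slack=0)
Line 5: ['violin'] (min_width=6, slack=4)
Line 6: ['line', 'so'] (min_width=7, slack=3)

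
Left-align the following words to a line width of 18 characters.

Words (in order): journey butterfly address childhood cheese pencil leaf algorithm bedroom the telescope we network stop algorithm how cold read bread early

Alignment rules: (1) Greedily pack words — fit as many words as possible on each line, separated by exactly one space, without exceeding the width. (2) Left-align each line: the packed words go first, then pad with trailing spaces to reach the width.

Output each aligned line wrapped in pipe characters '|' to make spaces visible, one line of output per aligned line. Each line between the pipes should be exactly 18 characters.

Answer: |journey butterfly |
|address childhood |
|cheese pencil leaf|
|algorithm bedroom |
|the telescope we  |
|network stop      |
|algorithm how cold|
|read bread early  |

Derivation:
Line 1: ['journey', 'butterfly'] (min_width=17, slack=1)
Line 2: ['address', 'childhood'] (min_width=17, slack=1)
Line 3: ['cheese', 'pencil', 'leaf'] (min_width=18, slack=0)
Line 4: ['algorithm', 'bedroom'] (min_width=17, slack=1)
Line 5: ['the', 'telescope', 'we'] (min_width=16, slack=2)
Line 6: ['network', 'stop'] (min_width=12, slack=6)
Line 7: ['algorithm', 'how', 'cold'] (min_width=18, slack=0)
Line 8: ['read', 'bread', 'early'] (min_width=16, slack=2)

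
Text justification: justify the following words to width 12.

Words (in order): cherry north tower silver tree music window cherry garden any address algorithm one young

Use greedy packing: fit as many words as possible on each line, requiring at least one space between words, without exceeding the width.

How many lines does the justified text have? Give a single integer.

Answer: 9

Derivation:
Line 1: ['cherry', 'north'] (min_width=12, slack=0)
Line 2: ['tower', 'silver'] (min_width=12, slack=0)
Line 3: ['tree', 'music'] (min_width=10, slack=2)
Line 4: ['window'] (min_width=6, slack=6)
Line 5: ['cherry'] (min_width=6, slack=6)
Line 6: ['garden', 'any'] (min_width=10, slack=2)
Line 7: ['address'] (min_width=7, slack=5)
Line 8: ['algorithm'] (min_width=9, slack=3)
Line 9: ['one', 'young'] (min_width=9, slack=3)
Total lines: 9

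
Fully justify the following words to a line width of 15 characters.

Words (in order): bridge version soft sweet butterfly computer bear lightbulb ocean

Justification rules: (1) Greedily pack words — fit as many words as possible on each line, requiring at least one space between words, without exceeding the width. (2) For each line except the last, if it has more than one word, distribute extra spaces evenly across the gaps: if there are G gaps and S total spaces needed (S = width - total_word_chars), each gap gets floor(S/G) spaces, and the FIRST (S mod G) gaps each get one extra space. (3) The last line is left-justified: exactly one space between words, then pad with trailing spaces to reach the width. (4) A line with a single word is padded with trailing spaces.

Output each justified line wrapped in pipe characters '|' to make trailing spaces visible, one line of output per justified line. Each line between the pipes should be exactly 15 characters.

Line 1: ['bridge', 'version'] (min_width=14, slack=1)
Line 2: ['soft', 'sweet'] (min_width=10, slack=5)
Line 3: ['butterfly'] (min_width=9, slack=6)
Line 4: ['computer', 'bear'] (min_width=13, slack=2)
Line 5: ['lightbulb', 'ocean'] (min_width=15, slack=0)

Answer: |bridge  version|
|soft      sweet|
|butterfly      |
|computer   bear|
|lightbulb ocean|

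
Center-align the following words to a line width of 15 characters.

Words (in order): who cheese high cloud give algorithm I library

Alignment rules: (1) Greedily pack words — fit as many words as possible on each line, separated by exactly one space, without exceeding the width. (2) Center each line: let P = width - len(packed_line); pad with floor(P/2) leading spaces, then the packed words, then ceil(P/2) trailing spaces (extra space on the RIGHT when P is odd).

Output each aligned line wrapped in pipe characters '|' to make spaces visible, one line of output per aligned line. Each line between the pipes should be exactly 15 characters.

Answer: |who cheese high|
|  cloud give   |
|  algorithm I  |
|    library    |

Derivation:
Line 1: ['who', 'cheese', 'high'] (min_width=15, slack=0)
Line 2: ['cloud', 'give'] (min_width=10, slack=5)
Line 3: ['algorithm', 'I'] (min_width=11, slack=4)
Line 4: ['library'] (min_width=7, slack=8)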